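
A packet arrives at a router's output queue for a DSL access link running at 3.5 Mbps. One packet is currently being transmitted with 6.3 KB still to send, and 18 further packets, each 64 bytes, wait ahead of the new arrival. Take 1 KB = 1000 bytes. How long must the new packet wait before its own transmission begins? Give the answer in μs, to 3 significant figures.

17000 μs

Each queued packet: L/R = 512/3500000 = 146.286 μs.
18 queued → 2633.14 μs.
Plus remaining 50400 bits of current packet: 14400 μs.
Queuing delay = 17000 μs.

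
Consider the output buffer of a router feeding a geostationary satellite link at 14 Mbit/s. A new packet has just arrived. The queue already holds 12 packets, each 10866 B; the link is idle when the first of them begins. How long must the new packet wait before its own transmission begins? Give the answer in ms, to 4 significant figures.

74.51 ms

Each queued packet: L/R = 86928/14000000 = 6.20914 ms.
12 queued → 74.5097 ms.
Queuing delay = 74.51 ms.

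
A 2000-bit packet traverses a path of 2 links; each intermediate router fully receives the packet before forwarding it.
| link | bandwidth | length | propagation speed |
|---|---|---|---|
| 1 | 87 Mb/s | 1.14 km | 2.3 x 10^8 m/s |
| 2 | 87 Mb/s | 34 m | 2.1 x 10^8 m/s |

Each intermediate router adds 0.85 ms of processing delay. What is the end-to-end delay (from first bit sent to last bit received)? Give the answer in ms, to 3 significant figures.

Transmission delay per hop = L/R = 2000/87000000 = 0.0229885 ms; 2 hops → 0.045977 ms.
Propagation delays (d/s per hop): 0.00495652, 0.000161905 ms; sum = 0.00511843 ms.
Processing at 1 router(s): 1 × 0.85 ms = 0.85 ms.
End-to-end = 0.901 ms.

0.901 ms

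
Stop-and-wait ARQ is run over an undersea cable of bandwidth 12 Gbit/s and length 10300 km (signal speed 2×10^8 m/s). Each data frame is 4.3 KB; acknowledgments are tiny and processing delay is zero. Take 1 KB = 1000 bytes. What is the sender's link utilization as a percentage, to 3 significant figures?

0.00278 %

t_tx = L/R = 34400/12000000000 = 2.86667e-06 s.
t_prop = 10300000/200000000 = 0.0515 s; RTT = 0.103 s.
Cycle = t_tx + RTT = 0.103003 s.
Utilization = t_tx / cycle = 2.86667e-06/0.103003 = 0.00278 %.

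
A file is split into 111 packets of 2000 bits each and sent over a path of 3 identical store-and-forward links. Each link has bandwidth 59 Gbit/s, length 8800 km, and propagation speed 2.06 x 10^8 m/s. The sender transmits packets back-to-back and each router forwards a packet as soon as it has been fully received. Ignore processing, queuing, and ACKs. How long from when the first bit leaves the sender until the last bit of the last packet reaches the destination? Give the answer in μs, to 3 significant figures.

128000 μs

Per-hop transmission t_tx = L/R = 2000/59000000000 = 0.0338983 μs.
Per-hop propagation t_prop = 8800000/206000000 = 42718.4 μs.
Pipeline fill: first packet needs 3·t_tx to clear all hops; remaining 110 packets each add one t_tx.
Total = (3+111-1)·t_tx + 3·t_prop = 113·0.0338983 + 3·42718.4 = 128000 μs.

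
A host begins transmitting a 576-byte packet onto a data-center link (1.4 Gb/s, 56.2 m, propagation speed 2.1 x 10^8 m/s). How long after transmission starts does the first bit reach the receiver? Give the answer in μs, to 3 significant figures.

First bit experiences only propagation delay: d/s = 56.2/210000000 = 0.268 μs.

0.268 μs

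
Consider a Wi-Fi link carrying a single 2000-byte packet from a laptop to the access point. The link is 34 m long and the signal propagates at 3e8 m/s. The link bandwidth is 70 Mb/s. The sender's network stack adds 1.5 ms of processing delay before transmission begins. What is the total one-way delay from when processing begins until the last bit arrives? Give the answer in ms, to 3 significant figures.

1.73 ms

L = 2000 × 8 = 16000 bits.
Transmission delay = L/R = 16000 / 70000000 = 0.228571 ms.
Propagation delay = d/s = 34 m / 300000000 m/s = 0.000113333 ms.
Plus processing delay 1.5 ms = 1.5 ms.
Total = 1.73 ms.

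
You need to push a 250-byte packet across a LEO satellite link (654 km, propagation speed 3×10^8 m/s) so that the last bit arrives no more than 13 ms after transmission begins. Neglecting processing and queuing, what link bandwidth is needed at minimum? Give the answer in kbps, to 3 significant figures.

185 kbps

L = 2000 bits.
Propagation delay = 654000 / 300000000 = 2.18 ms.
Transmission budget = 13 − 2.18 = 10.82 ms.
R ≥ L / t_tx = 2000 bits / 0.01082 s = 185 kbps.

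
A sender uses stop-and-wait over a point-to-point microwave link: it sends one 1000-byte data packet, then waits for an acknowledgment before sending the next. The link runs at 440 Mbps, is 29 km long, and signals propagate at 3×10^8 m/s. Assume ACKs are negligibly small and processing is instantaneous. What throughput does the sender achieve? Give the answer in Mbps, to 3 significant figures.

37.8 Mbps

t_tx = L/R = 8000/440000000 = 1.81818e-05 s.
t_prop = 29000/300000000 = 9.66667e-05 s; RTT = 0.000193333 s.
Cycle = t_tx + RTT = 0.000211515 s.
Throughput = L / cycle = 8000 / 0.000211515 = 37.8 Mbps.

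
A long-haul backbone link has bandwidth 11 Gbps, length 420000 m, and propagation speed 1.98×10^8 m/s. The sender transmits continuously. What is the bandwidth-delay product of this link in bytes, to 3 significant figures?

Propagation delay = 420000 / 198000000 = 0.00212121 s.
BDP = R × t_prop = 11000000000 × 0.00212121 = 23333300 bits.
In bytes: 23333300/8 = 2920000 bytes.

2920000 bytes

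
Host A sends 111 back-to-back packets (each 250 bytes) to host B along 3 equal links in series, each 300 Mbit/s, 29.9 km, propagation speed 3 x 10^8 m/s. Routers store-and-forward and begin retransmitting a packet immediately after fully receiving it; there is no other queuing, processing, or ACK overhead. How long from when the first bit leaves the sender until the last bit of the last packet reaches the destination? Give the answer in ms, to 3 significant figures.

1.05 ms

Per-hop transmission t_tx = L/R = 2000/300000000 = 0.00666667 ms.
Per-hop propagation t_prop = 29900/300000000 = 0.0996667 ms.
Pipeline fill: first packet needs 3·t_tx to clear all hops; remaining 110 packets each add one t_tx.
Total = (3+111-1)·t_tx + 3·t_prop = 113·0.00666667 + 3·0.0996667 = 1.05 ms.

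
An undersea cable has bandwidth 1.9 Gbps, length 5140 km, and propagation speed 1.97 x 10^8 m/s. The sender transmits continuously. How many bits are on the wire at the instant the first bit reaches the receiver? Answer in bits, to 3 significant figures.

Propagation delay = 5140000 / 197000000 = 0.0260914 s.
BDP = R × t_prop = 1900000000 × 0.0260914 = 49573600 bits.

49600000 bits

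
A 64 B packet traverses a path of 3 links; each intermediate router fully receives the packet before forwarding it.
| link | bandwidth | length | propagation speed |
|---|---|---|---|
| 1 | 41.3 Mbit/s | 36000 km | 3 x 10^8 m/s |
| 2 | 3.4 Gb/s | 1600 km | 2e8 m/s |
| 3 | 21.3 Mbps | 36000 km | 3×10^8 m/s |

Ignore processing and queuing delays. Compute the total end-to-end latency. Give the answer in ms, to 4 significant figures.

L = 64 × 8 = 512 bits.
Transmission delays (L/R per hop): 0.0123971, 0.000150588, 0.0240376 ms; sum = 0.0365852 ms.
Propagation delays (d/s per hop): 120, 8, 120 ms; sum = 248 ms.
End-to-end = 248.0 ms.

248.0 ms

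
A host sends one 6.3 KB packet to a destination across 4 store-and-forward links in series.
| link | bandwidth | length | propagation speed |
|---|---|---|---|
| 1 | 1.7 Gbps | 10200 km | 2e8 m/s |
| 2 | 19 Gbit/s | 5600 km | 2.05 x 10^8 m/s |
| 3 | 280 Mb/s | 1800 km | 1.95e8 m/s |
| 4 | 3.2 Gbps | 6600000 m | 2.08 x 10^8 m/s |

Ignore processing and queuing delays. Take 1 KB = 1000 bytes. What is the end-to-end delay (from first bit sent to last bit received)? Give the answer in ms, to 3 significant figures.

120 ms

L = 50400 bits.
Transmission delays (L/R per hop): 0.0296471, 0.00265263, 0.18, 0.01575 ms; sum = 0.22805 ms.
Propagation delays (d/s per hop): 51, 27.3171, 9.23077, 31.7308 ms; sum = 119.279 ms.
End-to-end = 120 ms.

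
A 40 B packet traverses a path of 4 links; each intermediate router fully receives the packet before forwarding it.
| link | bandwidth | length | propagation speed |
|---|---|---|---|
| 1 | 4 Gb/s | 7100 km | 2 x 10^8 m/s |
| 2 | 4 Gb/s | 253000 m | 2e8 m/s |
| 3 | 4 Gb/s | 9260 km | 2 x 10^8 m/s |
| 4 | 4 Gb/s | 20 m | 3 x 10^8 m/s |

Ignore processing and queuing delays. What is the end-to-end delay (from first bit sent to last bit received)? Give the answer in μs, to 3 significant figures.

L = 40 × 8 = 320 bits.
Transmission delay per hop = L/R = 320/4000000000 = 0.08 μs; 4 hops → 0.32 μs.
Propagation delays (d/s per hop): 35500, 1265, 46300, 0.0666667 μs; sum = 83065.1 μs.
End-to-end = 83100 μs.

83100 μs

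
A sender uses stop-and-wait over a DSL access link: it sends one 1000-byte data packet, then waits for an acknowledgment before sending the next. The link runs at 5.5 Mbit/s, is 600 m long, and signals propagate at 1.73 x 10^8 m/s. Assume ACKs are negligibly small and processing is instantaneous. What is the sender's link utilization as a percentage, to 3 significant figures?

99.5 %

t_tx = L/R = 8000/5500000 = 0.00145455 s.
t_prop = 600/173000000 = 3.46821e-06 s; RTT = 6.93642e-06 s.
Cycle = t_tx + RTT = 0.00146148 s.
Utilization = t_tx / cycle = 0.00145455/0.00146148 = 99.5 %.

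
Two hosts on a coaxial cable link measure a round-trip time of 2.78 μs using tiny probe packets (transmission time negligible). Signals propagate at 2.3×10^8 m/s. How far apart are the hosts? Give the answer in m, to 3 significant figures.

One-way propagation = RTT/2 = 1.39 μs.
d = s × t = 2.3e+08 × 1.39e-06 = 320 m.

320 m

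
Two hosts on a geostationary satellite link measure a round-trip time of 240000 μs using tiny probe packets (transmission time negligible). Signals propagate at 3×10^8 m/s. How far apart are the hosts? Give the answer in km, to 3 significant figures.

One-way propagation = RTT/2 = 120000 μs.
d = s × t = 300000000 × 0.12 = 36000 km.

36000 km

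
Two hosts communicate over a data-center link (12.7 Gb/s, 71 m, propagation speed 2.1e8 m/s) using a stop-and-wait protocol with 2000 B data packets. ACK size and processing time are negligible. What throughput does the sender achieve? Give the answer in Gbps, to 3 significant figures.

t_tx = L/R = 16000/12700000000 = 1.25984e-06 s.
t_prop = 71/210000000 = 3.38095e-07 s; RTT = 6.7619e-07 s.
Cycle = t_tx + RTT = 1.93603e-06 s.
Throughput = L / cycle = 16000 / 1.93603e-06 = 8.26 Gbps.

8.26 Gbps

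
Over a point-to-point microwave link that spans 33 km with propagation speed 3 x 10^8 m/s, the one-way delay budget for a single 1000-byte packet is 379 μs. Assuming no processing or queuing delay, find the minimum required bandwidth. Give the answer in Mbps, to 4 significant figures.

29.74 Mbps

L = 8000 bits.
Propagation delay = 33000 / 300000000 = 110 μs.
Transmission budget = 379 − 110 = 269 μs.
R ≥ L / t_tx = 8000 bits / 0.000269 s = 29.74 Mbps.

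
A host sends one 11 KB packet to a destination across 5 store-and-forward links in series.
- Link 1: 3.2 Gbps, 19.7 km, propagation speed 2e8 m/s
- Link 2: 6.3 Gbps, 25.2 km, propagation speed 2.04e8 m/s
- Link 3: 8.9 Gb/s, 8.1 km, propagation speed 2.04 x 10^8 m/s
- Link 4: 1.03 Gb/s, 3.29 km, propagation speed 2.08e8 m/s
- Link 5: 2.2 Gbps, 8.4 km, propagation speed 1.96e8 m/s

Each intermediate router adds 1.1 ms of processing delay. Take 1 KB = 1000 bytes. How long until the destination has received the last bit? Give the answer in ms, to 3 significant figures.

L = 88000 bits.
Transmission delays (L/R per hop): 0.0275, 0.0139683, 0.00988764, 0.0854369, 0.04 ms; sum = 0.176793 ms.
Propagation delays (d/s per hop): 0.0985, 0.123529, 0.0397059, 0.0158173, 0.0428571 ms; sum = 0.32041 ms.
Processing at 4 router(s): 4 × 1.1 ms = 4.4 ms.
End-to-end = 4.90 ms.

4.90 ms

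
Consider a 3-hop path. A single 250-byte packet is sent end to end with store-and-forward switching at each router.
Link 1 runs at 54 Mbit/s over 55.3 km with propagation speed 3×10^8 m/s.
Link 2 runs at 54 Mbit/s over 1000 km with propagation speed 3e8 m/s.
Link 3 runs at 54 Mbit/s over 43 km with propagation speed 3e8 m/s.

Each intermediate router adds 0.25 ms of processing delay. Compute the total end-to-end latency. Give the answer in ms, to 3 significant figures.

4.27 ms

L = 250 × 8 = 2000 bits.
Transmission delay per hop = L/R = 2000/54000000 = 0.037037 ms; 3 hops → 0.111111 ms.
Propagation delays (d/s per hop): 0.184333, 3.33333, 0.143333 ms; sum = 3.661 ms.
Processing at 2 router(s): 2 × 0.25 ms = 0.5 ms.
End-to-end = 4.27 ms.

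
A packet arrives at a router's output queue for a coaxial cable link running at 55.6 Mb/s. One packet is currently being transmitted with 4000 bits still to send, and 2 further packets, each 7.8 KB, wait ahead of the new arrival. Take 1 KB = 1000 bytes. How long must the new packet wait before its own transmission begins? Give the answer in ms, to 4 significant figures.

2.317 ms

Each queued packet: L/R = 62400/55600000 = 1.1223 ms.
2 queued → 2.2446 ms.
Plus remaining 4000 bits of current packet: 0.0719424 ms.
Queuing delay = 2.317 ms.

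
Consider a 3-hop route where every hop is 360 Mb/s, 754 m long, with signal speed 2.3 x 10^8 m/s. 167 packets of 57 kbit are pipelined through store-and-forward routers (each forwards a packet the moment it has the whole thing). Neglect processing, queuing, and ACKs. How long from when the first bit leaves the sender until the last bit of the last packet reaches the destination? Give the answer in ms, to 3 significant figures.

26.8 ms

Per-hop transmission t_tx = L/R = 57000/360000000 = 0.158333 ms.
Per-hop propagation t_prop = 754/2.3e+08 = 0.00327826 ms.
Pipeline fill: first packet needs 3·t_tx to clear all hops; remaining 166 packets each add one t_tx.
Total = (3+167-1)·t_tx + 3·t_prop = 169·0.158333 + 3·0.00327826 = 26.8 ms.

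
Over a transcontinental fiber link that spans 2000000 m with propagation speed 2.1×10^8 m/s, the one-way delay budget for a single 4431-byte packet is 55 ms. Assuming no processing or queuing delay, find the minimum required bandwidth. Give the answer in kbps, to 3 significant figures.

L = 35448 bits.
Propagation delay = 2000000 / 210000000 = 9.52381 ms.
Transmission budget = 55 − 9.52381 = 45.4762 ms.
R ≥ L / t_tx = 35448 bits / 0.0454762 s = 779 kbps.

779 kbps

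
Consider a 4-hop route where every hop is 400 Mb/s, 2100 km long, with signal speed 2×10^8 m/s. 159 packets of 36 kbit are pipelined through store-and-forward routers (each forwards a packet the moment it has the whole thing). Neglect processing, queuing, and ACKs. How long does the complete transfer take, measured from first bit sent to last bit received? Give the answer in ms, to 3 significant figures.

56.6 ms

Per-hop transmission t_tx = L/R = 36000/400000000 = 0.09 ms.
Per-hop propagation t_prop = 2100000/200000000 = 10.5 ms.
Pipeline fill: first packet needs 4·t_tx to clear all hops; remaining 158 packets each add one t_tx.
Total = (4+159-1)·t_tx + 4·t_prop = 162·0.09 + 4·10.5 = 56.6 ms.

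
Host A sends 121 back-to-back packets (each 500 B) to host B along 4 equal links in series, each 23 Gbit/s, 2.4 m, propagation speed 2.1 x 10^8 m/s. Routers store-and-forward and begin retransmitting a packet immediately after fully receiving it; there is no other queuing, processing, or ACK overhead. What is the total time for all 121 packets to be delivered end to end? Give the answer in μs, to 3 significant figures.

21.6 μs

Per-hop transmission t_tx = L/R = 4000/23000000000 = 0.173913 μs.
Per-hop propagation t_prop = 2.4/210000000 = 0.0114286 μs.
Pipeline fill: first packet needs 4·t_tx to clear all hops; remaining 120 packets each add one t_tx.
Total = (4+121-1)·t_tx + 4·t_prop = 124·0.173913 + 4·0.0114286 = 21.6 μs.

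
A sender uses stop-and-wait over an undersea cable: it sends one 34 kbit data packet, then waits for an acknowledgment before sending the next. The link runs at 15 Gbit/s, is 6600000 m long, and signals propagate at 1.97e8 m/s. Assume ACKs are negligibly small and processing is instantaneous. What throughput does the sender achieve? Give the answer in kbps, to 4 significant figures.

t_tx = L/R = 34000/15000000000 = 2.26667e-06 s.
t_prop = 6600000/197000000 = 0.0335025 s; RTT = 0.0670051 s.
Cycle = t_tx + RTT = 0.0670073 s.
Throughput = L / cycle = 34000 / 0.0670073 = 507.4 kbps.

507.4 kbps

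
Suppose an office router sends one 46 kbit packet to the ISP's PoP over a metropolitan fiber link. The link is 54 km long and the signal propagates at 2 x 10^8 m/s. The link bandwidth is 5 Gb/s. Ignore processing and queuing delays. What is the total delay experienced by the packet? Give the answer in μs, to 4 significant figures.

L = 46000 bits.
Transmission delay = L/R = 46000 / 5000000000 = 9.2 μs.
Propagation delay = d/s = 54000 m / 200000000 m/s = 270 μs.
Total = 279.2 μs.

279.2 μs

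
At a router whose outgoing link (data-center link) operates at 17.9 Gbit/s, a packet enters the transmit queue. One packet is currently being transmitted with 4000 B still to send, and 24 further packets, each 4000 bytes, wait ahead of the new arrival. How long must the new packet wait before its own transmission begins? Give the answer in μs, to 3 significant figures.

Each queued packet: L/R = 32000/17900000000 = 1.78771 μs.
24 queued → 42.905 μs.
Plus remaining 32000 bits of current packet: 1.78771 μs.
Queuing delay = 44.7 μs.

44.7 μs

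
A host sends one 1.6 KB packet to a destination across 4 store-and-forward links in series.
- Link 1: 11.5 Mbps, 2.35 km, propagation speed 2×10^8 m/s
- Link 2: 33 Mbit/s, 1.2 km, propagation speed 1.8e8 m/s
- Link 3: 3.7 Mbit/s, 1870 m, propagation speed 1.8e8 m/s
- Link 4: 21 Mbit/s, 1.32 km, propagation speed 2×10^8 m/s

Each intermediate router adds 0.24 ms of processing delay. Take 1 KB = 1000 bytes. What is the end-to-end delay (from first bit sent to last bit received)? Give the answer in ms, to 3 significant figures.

L = 12800 bits.
Transmission delays (L/R per hop): 1.11304, 0.387879, 3.45946, 0.609524 ms; sum = 5.56991 ms.
Propagation delays (d/s per hop): 0.01175, 0.00666667, 0.0103889, 0.0066 ms; sum = 0.0354056 ms.
Processing at 3 router(s): 3 × 0.24 ms = 0.72 ms.
End-to-end = 6.33 ms.

6.33 ms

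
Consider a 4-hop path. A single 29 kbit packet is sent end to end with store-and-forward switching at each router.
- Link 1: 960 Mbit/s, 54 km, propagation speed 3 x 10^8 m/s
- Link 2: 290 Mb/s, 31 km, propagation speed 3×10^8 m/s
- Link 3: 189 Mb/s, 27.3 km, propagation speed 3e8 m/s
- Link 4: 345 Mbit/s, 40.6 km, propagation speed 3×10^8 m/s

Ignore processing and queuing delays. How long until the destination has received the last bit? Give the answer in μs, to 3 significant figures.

L = 29000 bits.
Transmission delays (L/R per hop): 30.2083, 100, 153.439, 84.058 μs; sum = 367.705 μs.
Propagation delays (d/s per hop): 180, 103.333, 91, 135.333 μs; sum = 509.667 μs.
End-to-end = 877 μs.

877 μs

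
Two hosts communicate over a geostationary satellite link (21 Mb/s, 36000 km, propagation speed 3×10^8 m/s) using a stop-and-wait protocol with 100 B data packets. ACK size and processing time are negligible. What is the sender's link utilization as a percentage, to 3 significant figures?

0.0159 %

t_tx = L/R = 800/21000000 = 3.80952e-05 s.
t_prop = 36000000/300000000 = 0.12 s; RTT = 0.24 s.
Cycle = t_tx + RTT = 0.240038 s.
Utilization = t_tx / cycle = 3.80952e-05/0.240038 = 0.0159 %.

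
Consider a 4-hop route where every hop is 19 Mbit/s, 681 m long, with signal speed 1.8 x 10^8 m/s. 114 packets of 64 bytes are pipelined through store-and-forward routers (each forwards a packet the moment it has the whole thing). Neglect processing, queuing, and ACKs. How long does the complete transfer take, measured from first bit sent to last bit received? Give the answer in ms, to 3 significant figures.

3.17 ms

Per-hop transmission t_tx = L/R = 512/19000000 = 0.0269474 ms.
Per-hop propagation t_prop = 681/180000000 = 0.00378333 ms.
Pipeline fill: first packet needs 4·t_tx to clear all hops; remaining 113 packets each add one t_tx.
Total = (4+114-1)·t_tx + 4·t_prop = 117·0.0269474 + 4·0.00378333 = 3.17 ms.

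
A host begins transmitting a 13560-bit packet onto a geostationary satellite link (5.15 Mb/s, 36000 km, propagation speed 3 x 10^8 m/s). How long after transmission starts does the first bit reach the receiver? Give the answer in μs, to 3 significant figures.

First bit experiences only propagation delay: d/s = 36000000/300000000 = 120000 μs.

120000 μs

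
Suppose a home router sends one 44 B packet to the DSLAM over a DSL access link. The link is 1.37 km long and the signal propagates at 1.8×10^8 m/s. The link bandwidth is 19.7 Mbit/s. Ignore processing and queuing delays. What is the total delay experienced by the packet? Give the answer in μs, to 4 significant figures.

L = 44 × 8 = 352 bits.
Transmission delay = L/R = 352 / 19700000 = 17.868 μs.
Propagation delay = d/s = 1370 m / 180000000 m/s = 7.61111 μs.
Total = 25.48 μs.

25.48 μs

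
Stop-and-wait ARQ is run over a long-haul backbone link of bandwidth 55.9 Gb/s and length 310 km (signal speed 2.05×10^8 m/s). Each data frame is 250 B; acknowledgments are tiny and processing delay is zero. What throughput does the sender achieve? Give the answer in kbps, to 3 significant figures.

661 kbps

t_tx = L/R = 2000/55900000000 = 3.57782e-08 s.
t_prop = 310000/2.05e+08 = 0.0015122 s; RTT = 0.00302439 s.
Cycle = t_tx + RTT = 0.00302443 s.
Throughput = L / cycle = 2000 / 0.00302443 = 661 kbps.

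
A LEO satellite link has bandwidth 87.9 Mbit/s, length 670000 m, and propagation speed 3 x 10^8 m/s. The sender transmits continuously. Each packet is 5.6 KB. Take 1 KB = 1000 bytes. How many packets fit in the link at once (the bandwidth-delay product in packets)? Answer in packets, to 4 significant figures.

Propagation delay = 670000 / 300000000 = 0.00223333 s.
BDP = R × t_prop = 87900000 × 0.00223333 = 196310 bits.
In packets of 44800 bits: 4.382 packets.

4.382 packets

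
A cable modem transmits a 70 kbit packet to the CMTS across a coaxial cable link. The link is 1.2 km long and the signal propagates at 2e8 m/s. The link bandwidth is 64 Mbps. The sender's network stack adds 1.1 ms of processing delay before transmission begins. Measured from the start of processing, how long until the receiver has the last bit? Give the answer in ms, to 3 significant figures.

L = 70000 bits.
Transmission delay = L/R = 70000 / 64000000 = 1.09375 ms.
Propagation delay = d/s = 1200 m / 200000000 m/s = 0.006 ms.
Plus processing delay 1.1 ms = 1.1 ms.
Total = 2.20 ms.

2.20 ms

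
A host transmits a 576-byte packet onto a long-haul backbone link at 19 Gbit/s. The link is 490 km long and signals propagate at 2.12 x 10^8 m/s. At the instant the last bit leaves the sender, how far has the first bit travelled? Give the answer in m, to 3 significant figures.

51.4 m

t_tx = L/R = 4608/19000000000 = 2.42526e-07 s.
Distance = s × t_tx = 212000000 × 2.42526e-07 = 51.4 m.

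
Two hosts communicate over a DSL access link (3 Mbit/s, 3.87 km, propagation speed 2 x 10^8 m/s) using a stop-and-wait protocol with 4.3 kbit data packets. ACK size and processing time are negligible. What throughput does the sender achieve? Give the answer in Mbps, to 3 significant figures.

2.92 Mbps

t_tx = L/R = 4300/3000000 = 0.00143333 s.
t_prop = 3870/200000000 = 1.935e-05 s; RTT = 3.87e-05 s.
Cycle = t_tx + RTT = 0.00147203 s.
Throughput = L / cycle = 4300 / 0.00147203 = 2.92 Mbps.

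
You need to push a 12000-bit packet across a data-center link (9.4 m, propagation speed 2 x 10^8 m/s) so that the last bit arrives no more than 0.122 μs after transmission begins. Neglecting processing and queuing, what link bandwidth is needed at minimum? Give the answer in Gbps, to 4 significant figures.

Propagation delay = 9.4 / 200000000 = 0.047 μs.
Transmission budget = 0.122 − 0.047 = 0.075 μs.
R ≥ L / t_tx = 12000 bits / 7.5e-08 s = 160.0 Gbps.

160.0 Gbps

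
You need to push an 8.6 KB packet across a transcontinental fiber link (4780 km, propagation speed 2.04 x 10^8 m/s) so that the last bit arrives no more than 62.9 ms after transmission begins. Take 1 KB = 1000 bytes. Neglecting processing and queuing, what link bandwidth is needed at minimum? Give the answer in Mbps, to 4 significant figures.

L = 68800 bits.
Propagation delay = 4780000 / 204000000 = 23.4314 ms.
Transmission budget = 62.9 − 23.4314 = 39.4686 ms.
R ≥ L / t_tx = 68800 bits / 0.0394686 s = 1.743 Mbps.

1.743 Mbps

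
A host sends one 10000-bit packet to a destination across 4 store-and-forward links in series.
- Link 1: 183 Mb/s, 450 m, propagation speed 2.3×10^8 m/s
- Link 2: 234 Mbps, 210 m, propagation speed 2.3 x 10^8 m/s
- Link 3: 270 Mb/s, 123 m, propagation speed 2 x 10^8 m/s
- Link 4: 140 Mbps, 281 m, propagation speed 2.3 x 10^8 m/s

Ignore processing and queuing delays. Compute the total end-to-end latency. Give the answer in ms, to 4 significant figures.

Transmission delays (L/R per hop): 0.0546448, 0.042735, 0.037037, 0.0714286 ms; sum = 0.205845 ms.
Propagation delays (d/s per hop): 0.00195652, 0.000913043, 0.000615, 0.00122174 ms; sum = 0.0047063 ms.
End-to-end = 0.2106 ms.

0.2106 ms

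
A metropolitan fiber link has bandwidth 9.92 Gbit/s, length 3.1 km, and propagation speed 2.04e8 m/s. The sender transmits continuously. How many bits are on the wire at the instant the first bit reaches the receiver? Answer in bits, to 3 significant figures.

Propagation delay = 3100 / 204000000 = 1.51961e-05 s.
BDP = R × t_prop = 9920000000 × 1.51961e-05 = 150745 bits.

151000 bits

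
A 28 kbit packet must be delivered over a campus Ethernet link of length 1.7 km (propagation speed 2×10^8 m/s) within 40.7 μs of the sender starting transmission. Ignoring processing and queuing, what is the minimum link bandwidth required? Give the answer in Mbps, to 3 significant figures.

Propagation delay = 1700 / 200000000 = 8.5 μs.
Transmission budget = 40.7 − 8.5 = 32.2 μs.
R ≥ L / t_tx = 28000 bits / 3.22e-05 s = 870 Mbps.

870 Mbps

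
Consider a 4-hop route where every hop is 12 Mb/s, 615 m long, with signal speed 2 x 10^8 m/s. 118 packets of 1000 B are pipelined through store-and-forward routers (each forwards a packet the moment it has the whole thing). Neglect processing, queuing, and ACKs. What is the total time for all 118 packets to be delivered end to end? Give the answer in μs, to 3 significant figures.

Per-hop transmission t_tx = L/R = 8000/12000000 = 666.667 μs.
Per-hop propagation t_prop = 615/200000000 = 3.075 μs.
Pipeline fill: first packet needs 4·t_tx to clear all hops; remaining 117 packets each add one t_tx.
Total = (4+118-1)·t_tx + 4·t_prop = 121·666.667 + 4·3.075 = 80700 μs.

80700 μs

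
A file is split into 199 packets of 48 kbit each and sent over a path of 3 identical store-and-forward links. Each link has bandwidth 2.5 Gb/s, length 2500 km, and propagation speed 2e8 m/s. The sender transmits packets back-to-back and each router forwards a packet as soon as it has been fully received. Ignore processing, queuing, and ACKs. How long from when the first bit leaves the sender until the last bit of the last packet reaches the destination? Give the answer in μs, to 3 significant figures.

Per-hop transmission t_tx = L/R = 48000/2500000000 = 19.2 μs.
Per-hop propagation t_prop = 2500000/200000000 = 12500 μs.
Pipeline fill: first packet needs 3·t_tx to clear all hops; remaining 198 packets each add one t_tx.
Total = (3+199-1)·t_tx + 3·t_prop = 201·19.2 + 3·12500 = 41400 μs.

41400 μs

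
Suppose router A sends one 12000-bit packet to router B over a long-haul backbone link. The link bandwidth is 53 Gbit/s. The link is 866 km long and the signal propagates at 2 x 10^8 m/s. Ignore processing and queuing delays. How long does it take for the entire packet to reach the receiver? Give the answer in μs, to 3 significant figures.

4330 μs

Transmission delay = L/R = 12000 / 53000000000 = 0.226415 μs.
Propagation delay = d/s = 866000 m / 200000000 m/s = 4330 μs.
Total = 4330 μs.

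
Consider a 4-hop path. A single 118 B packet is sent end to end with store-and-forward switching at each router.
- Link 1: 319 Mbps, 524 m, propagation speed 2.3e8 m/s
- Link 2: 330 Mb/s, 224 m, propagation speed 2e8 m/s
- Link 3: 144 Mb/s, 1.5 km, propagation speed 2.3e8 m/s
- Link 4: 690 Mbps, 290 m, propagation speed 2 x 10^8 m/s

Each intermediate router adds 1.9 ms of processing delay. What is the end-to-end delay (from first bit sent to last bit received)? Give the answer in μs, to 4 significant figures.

L = 118 × 8 = 944 bits.
Transmission delays (L/R per hop): 2.95925, 2.86061, 6.55556, 1.36812 μs; sum = 13.7435 μs.
Propagation delays (d/s per hop): 2.27826, 1.12, 6.52174, 1.45 μs; sum = 11.37 μs.
Processing at 3 router(s): 3 × 1.9 ms = 5700 μs.
End-to-end = 5725 μs.

5725 μs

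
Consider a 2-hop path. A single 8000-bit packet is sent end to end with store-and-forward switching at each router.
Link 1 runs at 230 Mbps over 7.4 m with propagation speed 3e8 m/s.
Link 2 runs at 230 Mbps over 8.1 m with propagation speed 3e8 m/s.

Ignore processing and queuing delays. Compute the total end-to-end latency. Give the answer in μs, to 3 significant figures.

69.6 μs

Transmission delay per hop = L/R = 8000/230000000 = 34.7826 μs; 2 hops → 69.5652 μs.
Propagation delays (d/s per hop): 0.0246667, 0.027 μs; sum = 0.0516667 μs.
End-to-end = 69.6 μs.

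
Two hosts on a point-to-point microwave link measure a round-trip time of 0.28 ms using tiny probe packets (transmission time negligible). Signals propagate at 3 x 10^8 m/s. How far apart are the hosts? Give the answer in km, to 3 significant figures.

42.0 km

One-way propagation = RTT/2 = 0.14 ms.
d = s × t = 300000000 × 0.00014 = 42.0 km.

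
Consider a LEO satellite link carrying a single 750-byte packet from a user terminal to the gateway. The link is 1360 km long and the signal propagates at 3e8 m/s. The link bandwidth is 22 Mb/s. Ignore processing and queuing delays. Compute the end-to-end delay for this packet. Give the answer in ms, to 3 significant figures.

4.81 ms

L = 750 × 8 = 6000 bits.
Transmission delay = L/R = 6000 / 22000000 = 0.272727 ms.
Propagation delay = d/s = 1360000 m / 300000000 m/s = 4.53333 ms.
Total = 4.81 ms.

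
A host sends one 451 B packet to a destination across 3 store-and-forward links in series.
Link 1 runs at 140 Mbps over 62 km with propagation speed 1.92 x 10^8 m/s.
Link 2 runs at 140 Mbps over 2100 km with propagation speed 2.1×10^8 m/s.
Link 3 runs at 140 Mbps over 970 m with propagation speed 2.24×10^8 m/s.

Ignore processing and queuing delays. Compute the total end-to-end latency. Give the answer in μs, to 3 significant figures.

10400 μs

L = 451 × 8 = 3608 bits.
Transmission delay per hop = L/R = 3608/140000000 = 25.7714 μs; 3 hops → 77.3143 μs.
Propagation delays (d/s per hop): 322.917, 10000, 4.33036 μs; sum = 10327.2 μs.
End-to-end = 10400 μs.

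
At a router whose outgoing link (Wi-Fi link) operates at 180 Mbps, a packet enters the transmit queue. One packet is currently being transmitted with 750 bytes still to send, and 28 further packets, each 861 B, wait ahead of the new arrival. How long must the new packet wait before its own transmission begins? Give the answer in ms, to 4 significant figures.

Each queued packet: L/R = 6888/180000000 = 0.0382667 ms.
28 queued → 1.07147 ms.
Plus remaining 6000 bits of current packet: 0.0333333 ms.
Queuing delay = 1.105 ms.

1.105 ms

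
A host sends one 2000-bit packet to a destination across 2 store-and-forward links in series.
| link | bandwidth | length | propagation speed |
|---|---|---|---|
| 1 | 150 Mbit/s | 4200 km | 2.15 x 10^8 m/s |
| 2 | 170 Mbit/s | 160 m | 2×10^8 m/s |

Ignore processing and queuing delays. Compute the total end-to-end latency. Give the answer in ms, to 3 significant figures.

19.6 ms

Transmission delays (L/R per hop): 0.0133333, 0.0117647 ms; sum = 0.025098 ms.
Propagation delays (d/s per hop): 19.5349, 0.0008 ms; sum = 19.5357 ms.
End-to-end = 19.6 ms.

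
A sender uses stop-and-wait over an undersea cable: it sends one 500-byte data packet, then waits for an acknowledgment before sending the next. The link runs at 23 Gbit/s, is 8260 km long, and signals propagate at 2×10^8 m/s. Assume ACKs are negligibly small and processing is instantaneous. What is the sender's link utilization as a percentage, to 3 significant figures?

0.000211 %

t_tx = L/R = 4000/23000000000 = 1.73913e-07 s.
t_prop = 8260000/200000000 = 0.0413 s; RTT = 0.0826 s.
Cycle = t_tx + RTT = 0.0826002 s.
Utilization = t_tx / cycle = 1.73913e-07/0.0826002 = 0.000211 %.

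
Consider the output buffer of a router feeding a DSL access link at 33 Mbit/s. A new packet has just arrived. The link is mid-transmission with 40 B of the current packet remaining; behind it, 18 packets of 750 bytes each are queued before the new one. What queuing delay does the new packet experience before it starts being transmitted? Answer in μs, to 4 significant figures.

3282 μs

Each queued packet: L/R = 6000/33000000 = 181.818 μs.
18 queued → 3272.73 μs.
Plus remaining 320 bits of current packet: 9.69697 μs.
Queuing delay = 3282 μs.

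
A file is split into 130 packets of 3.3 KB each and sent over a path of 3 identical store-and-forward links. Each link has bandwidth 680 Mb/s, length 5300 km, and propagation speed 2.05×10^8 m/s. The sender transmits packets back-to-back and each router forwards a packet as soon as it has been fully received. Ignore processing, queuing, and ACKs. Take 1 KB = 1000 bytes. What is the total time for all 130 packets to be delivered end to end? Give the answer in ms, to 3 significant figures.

Per-hop transmission t_tx = L/R = 26400/680000000 = 0.0388235 ms.
Per-hop propagation t_prop = 5300000/2.05e+08 = 25.8537 ms.
Pipeline fill: first packet needs 3·t_tx to clear all hops; remaining 129 packets each add one t_tx.
Total = (3+130-1)·t_tx + 3·t_prop = 132·0.0388235 + 3·25.8537 = 82.7 ms.

82.7 ms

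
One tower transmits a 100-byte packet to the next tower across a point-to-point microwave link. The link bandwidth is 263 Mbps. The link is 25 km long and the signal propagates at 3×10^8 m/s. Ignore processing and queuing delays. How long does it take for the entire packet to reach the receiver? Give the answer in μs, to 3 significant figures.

L = 100 × 8 = 800 bits.
Transmission delay = L/R = 800 / 263000000 = 3.04183 μs.
Propagation delay = d/s = 25000 m / 300000000 m/s = 83.3333 μs.
Total = 86.4 μs.

86.4 μs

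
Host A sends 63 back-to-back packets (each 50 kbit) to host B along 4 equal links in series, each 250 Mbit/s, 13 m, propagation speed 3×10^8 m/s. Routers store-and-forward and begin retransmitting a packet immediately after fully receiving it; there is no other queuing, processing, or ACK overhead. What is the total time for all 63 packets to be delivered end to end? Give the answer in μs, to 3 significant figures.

Per-hop transmission t_tx = L/R = 50000/250000000 = 200 μs.
Per-hop propagation t_prop = 13/300000000 = 0.0433333 μs.
Pipeline fill: first packet needs 4·t_tx to clear all hops; remaining 62 packets each add one t_tx.
Total = (4+63-1)·t_tx + 4·t_prop = 66·200 + 4·0.0433333 = 13200 μs.

13200 μs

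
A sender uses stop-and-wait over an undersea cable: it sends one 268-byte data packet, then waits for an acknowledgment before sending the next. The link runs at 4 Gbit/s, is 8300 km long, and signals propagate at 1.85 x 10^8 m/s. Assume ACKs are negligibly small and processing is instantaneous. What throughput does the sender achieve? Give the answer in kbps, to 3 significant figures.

t_tx = L/R = 2144/4000000000 = 5.36e-07 s.
t_prop = 8300000/185000000 = 0.0448649 s; RTT = 0.0897297 s.
Cycle = t_tx + RTT = 0.0897303 s.
Throughput = L / cycle = 2144 / 0.0897303 = 23.9 kbps.

23.9 kbps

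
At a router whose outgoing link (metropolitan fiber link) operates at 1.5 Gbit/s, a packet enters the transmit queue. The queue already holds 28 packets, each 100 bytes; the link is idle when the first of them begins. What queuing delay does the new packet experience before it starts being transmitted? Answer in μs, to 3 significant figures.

Each queued packet: L/R = 800/1500000000 = 0.533333 μs.
28 queued → 14.9333 μs.
Queuing delay = 14.9 μs.

14.9 μs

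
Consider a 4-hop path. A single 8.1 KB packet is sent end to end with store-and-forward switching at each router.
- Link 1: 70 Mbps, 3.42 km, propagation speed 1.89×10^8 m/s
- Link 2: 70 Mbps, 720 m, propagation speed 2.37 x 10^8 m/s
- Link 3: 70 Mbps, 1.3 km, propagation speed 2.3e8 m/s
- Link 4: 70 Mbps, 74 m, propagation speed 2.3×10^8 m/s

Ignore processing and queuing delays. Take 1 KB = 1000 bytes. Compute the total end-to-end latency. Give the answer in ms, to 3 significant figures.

3.73 ms

L = 64800 bits.
Transmission delay per hop = L/R = 64800/70000000 = 0.925714 ms; 4 hops → 3.70286 ms.
Propagation delays (d/s per hop): 0.0180952, 0.00303797, 0.00565217, 0.000321739 ms; sum = 0.0271071 ms.
End-to-end = 3.73 ms.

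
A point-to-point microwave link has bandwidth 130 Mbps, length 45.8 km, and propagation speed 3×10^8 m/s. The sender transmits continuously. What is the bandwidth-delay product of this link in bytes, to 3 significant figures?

Propagation delay = 45800 / 300000000 = 0.000152667 s.
BDP = R × t_prop = 130000000 × 0.000152667 = 19846.7 bits.
In bytes: 19846.7/8 = 2480 bytes.

2480 bytes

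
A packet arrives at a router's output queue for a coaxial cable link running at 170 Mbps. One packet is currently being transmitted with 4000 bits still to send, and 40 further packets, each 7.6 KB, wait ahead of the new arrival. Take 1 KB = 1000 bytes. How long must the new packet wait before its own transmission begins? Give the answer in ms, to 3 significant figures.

Each queued packet: L/R = 60800/170000000 = 0.357647 ms.
40 queued → 14.3059 ms.
Plus remaining 4000 bits of current packet: 0.0235294 ms.
Queuing delay = 14.3 ms.

14.3 ms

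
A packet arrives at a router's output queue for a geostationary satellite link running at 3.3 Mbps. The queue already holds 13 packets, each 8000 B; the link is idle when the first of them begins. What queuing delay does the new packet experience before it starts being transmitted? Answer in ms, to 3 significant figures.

252 ms

Each queued packet: L/R = 64000/3300000 = 19.3939 ms.
13 queued → 252.121 ms.
Queuing delay = 252 ms.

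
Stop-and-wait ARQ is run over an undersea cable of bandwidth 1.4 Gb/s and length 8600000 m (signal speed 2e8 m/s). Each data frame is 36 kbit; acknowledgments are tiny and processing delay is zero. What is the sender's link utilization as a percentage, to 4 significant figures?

t_tx = L/R = 36000/1400000000 = 2.57143e-05 s.
t_prop = 8600000/200000000 = 0.043 s; RTT = 0.086 s.
Cycle = t_tx + RTT = 0.0860257 s.
Utilization = t_tx / cycle = 2.57143e-05/0.0860257 = 0.02989 %.

0.02989 %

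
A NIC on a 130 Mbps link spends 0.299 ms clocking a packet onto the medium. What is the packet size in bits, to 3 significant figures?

38900 bits

L = R × t_tx = 130000000 b/s × 0.000299 s = 38870 bits.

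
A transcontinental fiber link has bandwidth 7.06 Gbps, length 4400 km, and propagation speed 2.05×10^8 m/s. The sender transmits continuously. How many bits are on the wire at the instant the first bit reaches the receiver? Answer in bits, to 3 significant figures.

152000000 bits

Propagation delay = 4400000 / 2.05e+08 = 0.0214634 s.
BDP = R × t_prop = 7060000000 × 0.0214634 = 151532000 bits.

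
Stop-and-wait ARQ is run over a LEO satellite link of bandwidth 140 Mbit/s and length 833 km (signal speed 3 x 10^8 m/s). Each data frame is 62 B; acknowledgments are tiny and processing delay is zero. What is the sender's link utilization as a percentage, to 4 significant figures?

0.06376 %

t_tx = L/R = 496/140000000 = 3.54286e-06 s.
t_prop = 833000/300000000 = 0.00277667 s; RTT = 0.00555333 s.
Cycle = t_tx + RTT = 0.00555688 s.
Utilization = t_tx / cycle = 3.54286e-06/0.00555688 = 0.06376 %.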